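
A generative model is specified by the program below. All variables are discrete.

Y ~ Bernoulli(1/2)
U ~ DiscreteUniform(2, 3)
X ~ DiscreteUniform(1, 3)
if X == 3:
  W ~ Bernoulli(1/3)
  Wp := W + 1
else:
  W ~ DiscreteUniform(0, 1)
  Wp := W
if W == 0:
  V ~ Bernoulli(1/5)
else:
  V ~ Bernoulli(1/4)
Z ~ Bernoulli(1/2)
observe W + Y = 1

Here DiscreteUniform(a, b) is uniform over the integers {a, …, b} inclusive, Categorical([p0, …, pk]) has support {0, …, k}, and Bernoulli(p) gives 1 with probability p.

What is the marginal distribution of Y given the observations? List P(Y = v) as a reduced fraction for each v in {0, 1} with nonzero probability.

P(Y=0) = 4/9, P(Y=1) = 5/9

Enumerate traces; 48 have nonzero weight after conditioning:
  (Y=0, U=2, X=1, W=1, V=0, Z=0) weight 1/64
  (Y=0, U=2, X=1, W=1, V=0, Z=1) weight 1/64
  (Y=0, U=2, X=1, W=1, V=1, Z=0) weight 1/192
  (Y=0, U=2, X=1, W=1, V=1, Z=1) weight 1/192
  (Y=0, U=2, X=2, W=1, V=0, Z=0) weight 1/64
  (Y=0, U=2, X=2, W=1, V=0, Z=1) weight 1/64
  (Y=0, U=2, X=2, W=1, V=1, Z=0) weight 1/192
  (Y=0, U=2, X=2, W=1, V=1, Z=1) weight 1/192
  (Y=1, U=2, X=1, W=0, V=0, Z=0) weight 1/60
  … 39 more
Group by Y:
  weight(Y=0) = 2/9
  weight(Y=1) = 5/18
Total weight = 2/9 + 5/18 = 1/2
P(Y=0 | obs) = 2/9 / 1/2 = 4/9
P(Y=1 | obs) = 5/18 / 1/2 = 5/9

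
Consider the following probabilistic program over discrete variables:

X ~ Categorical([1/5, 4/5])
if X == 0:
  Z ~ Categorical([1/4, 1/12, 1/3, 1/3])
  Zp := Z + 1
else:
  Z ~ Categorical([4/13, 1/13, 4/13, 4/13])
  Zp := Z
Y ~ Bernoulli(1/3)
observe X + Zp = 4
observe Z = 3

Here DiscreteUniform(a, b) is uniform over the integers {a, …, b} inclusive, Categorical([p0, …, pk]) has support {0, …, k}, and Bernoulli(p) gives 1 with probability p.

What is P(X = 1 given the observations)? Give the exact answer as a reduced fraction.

Enumerate traces; 4 have nonzero weight after conditioning:
  (X=0, Z=3, Y=0) weight 2/45
  (X=0, Z=3, Y=1) weight 1/45
  (X=1, Z=3, Y=0) weight 32/195
  (X=1, Z=3, Y=1) weight 16/195
Group by X:
  weight(X=0) = 1/15
  weight(X=1) = 16/65
Total weight = 1/15 + 16/65 = 61/195
P(X=0 | obs) = 1/15 / 61/195 = 13/61
P(X=1 | obs) = 16/65 / 61/195 = 48/61

P(X = 1 | obs) = 48/61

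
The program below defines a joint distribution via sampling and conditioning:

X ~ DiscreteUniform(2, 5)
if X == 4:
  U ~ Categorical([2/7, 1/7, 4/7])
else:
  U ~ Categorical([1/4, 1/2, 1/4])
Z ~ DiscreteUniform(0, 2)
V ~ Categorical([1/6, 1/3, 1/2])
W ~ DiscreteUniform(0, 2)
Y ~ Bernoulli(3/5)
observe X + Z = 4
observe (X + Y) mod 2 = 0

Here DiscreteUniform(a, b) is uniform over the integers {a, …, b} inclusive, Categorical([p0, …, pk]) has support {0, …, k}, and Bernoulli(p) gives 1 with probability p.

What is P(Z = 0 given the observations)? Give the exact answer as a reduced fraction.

Enumerate traces; 81 have nonzero weight after conditioning:
  (X=2, U=0, Z=2, V=0, W=0, Y=0) weight 1/2160
  (X=2, U=0, Z=2, V=0, W=1, Y=0) weight 1/2160
  (X=2, U=0, Z=2, V=0, W=2, Y=0) weight 1/2160
  (X=2, U=0, Z=2, V=1, W=0, Y=0) weight 1/1080
  (X=2, U=0, Z=2, V=1, W=1, Y=0) weight 1/1080
  (X=2, U=0, Z=2, V=1, W=2, Y=0) weight 1/1080
  (X=2, U=0, Z=2, V=2, W=0, Y=0) weight 1/720
  (X=2, U=0, Z=2, V=2, W=1, Y=0) weight 1/720
  (X=3, U=0, Z=1, V=0, W=0, Y=1) weight 1/1440
  (X=4, U=0, Z=0, V=0, W=0, Y=0) weight 1/1890
  … 71 more
Group by Z:
  weight(Z=0) = 1/30
  weight(Z=1) = 1/20
  weight(Z=2) = 1/30
Total weight = 1/30 + 1/20 + 1/30 = 7/60
P(Z=0 | obs) = 1/30 / 7/60 = 2/7
P(Z=1 | obs) = 1/20 / 7/60 = 3/7
P(Z=2 | obs) = 1/30 / 7/60 = 2/7

P(Z = 0 | obs) = 2/7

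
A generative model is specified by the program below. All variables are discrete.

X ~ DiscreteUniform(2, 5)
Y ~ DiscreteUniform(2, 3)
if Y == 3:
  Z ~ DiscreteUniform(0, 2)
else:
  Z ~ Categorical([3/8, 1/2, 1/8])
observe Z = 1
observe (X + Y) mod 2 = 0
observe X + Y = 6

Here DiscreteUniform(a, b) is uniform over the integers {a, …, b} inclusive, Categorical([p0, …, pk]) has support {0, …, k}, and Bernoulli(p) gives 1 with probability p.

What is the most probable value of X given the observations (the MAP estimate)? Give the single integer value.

Enumerate traces; 2 have nonzero weight after conditioning:
  (X=3, Y=3, Z=1) weight 1/24
  (X=4, Y=2, Z=1) weight 1/16
Group by X:
  weight(X=3) = 1/24
  weight(X=4) = 1/16
Total weight = 1/24 + 1/16 = 5/48
P(X=3 | obs) = 1/24 / 5/48 = 2/5
P(X=4 | obs) = 1/16 / 5/48 = 3/5
argmax = 4

argmax_v P(X = v | obs) = 4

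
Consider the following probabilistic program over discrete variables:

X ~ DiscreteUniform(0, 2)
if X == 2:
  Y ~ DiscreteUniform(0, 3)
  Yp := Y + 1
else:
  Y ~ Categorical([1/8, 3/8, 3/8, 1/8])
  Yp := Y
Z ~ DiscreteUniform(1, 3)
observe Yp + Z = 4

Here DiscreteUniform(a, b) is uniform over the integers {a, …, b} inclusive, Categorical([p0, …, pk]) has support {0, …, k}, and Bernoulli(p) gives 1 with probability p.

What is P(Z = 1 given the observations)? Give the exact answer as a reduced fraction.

Enumerate traces; 9 have nonzero weight after conditioning:
  (X=0, Y=1, Z=3) weight 1/24
  (X=0, Y=2, Z=2) weight 1/24
  (X=0, Y=3, Z=1) weight 1/72
  (X=1, Y=1, Z=3) weight 1/24
  (X=1, Y=2, Z=2) weight 1/24
  (X=1, Y=3, Z=1) weight 1/72
  (X=2, Y=0, Z=3) weight 1/36
  (X=2, Y=1, Z=2) weight 1/36
  … 1 more
Group by Z:
  weight(Z=1) = 1/18
  weight(Z=2) = 1/9
  weight(Z=3) = 1/9
Total weight = 1/18 + 1/9 + 1/9 = 5/18
P(Z=1 | obs) = 1/18 / 5/18 = 1/5
P(Z=2 | obs) = 1/9 / 5/18 = 2/5
P(Z=3 | obs) = 1/9 / 5/18 = 2/5

P(Z = 1 | obs) = 1/5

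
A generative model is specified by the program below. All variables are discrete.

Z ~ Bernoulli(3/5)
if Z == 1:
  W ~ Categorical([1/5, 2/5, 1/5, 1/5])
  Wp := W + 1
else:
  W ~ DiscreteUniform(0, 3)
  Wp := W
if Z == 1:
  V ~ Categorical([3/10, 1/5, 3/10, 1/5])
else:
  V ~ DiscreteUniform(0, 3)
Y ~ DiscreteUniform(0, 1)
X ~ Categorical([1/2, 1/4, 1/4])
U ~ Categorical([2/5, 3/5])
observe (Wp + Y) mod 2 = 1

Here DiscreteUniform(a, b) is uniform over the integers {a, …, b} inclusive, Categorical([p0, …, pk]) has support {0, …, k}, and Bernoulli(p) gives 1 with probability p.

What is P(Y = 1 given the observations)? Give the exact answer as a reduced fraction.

Enumerate traces; 192 have nonzero weight after conditioning:
  (Z=0, W=0, V=0, Y=1, X=0, U=0) weight 1/400
  (Z=0, W=0, V=0, Y=1, X=0, U=1) weight 3/800
  (Z=0, W=0, V=0, Y=1, X=1, U=0) weight 1/800
  (Z=0, W=0, V=0, Y=1, X=1, U=1) weight 3/1600
  (Z=0, W=0, V=0, Y=1, X=2, U=0) weight 1/800
  (Z=0, W=0, V=0, Y=1, X=2, U=1) weight 3/1600
  (Z=0, W=0, V=1, Y=1, X=0, U=0) weight 1/400
  (Z=0, W=0, V=1, Y=1, X=0, U=1) weight 3/800
  (Z=0, W=1, V=0, Y=0, X=0, U=0) weight 1/400
  … 183 more
Group by Y:
  weight(Y=0) = 11/50
  weight(Y=1) = 7/25
Total weight = 11/50 + 7/25 = 1/2
P(Y=0 | obs) = 11/50 / 1/2 = 11/25
P(Y=1 | obs) = 7/25 / 1/2 = 14/25

P(Y = 1 | obs) = 14/25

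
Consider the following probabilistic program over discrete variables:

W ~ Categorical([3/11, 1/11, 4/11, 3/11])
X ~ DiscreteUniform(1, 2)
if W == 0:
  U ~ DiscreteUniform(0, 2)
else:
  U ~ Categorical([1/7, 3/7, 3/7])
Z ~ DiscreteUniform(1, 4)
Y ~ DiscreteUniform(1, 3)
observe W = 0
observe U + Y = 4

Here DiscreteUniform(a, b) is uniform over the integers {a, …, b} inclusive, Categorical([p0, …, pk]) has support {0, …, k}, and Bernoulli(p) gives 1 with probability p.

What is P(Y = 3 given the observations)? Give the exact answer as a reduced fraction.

Enumerate traces; 16 have nonzero weight after conditioning:
  (W=0, X=1, U=1, Z=1, Y=3) weight 1/264
  (W=0, X=1, U=1, Z=2, Y=3) weight 1/264
  (W=0, X=1, U=1, Z=3, Y=3) weight 1/264
  (W=0, X=1, U=1, Z=4, Y=3) weight 1/264
  (W=0, X=1, U=2, Z=1, Y=2) weight 1/264
  (W=0, X=1, U=2, Z=2, Y=2) weight 1/264
  (W=0, X=1, U=2, Z=3, Y=2) weight 1/264
  (W=0, X=1, U=2, Z=4, Y=2) weight 1/264
  … 8 more
Group by Y:
  weight(Y=2) = 1/33
  weight(Y=3) = 1/33
Total weight = 1/33 + 1/33 = 2/33
P(Y=2 | obs) = 1/33 / 2/33 = 1/2
P(Y=3 | obs) = 1/33 / 2/33 = 1/2

P(Y = 3 | obs) = 1/2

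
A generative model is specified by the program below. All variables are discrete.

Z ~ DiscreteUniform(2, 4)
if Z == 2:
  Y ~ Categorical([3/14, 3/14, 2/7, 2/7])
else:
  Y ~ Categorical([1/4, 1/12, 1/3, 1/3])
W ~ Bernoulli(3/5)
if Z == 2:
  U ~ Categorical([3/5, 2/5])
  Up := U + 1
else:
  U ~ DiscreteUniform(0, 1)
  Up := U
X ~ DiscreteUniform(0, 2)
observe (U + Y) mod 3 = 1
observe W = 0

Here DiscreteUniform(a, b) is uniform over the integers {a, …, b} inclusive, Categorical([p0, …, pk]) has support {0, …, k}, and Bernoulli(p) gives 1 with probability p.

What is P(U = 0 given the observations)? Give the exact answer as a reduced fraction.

Enumerate traces; 27 have nonzero weight after conditioning:
  (Z=2, Y=0, W=0, U=1, X=0) weight 2/525
  (Z=2, Y=0, W=0, U=1, X=1) weight 2/525
  (Z=2, Y=0, W=0, U=1, X=2) weight 2/525
  (Z=2, Y=1, W=0, U=0, X=0) weight 1/175
  (Z=2, Y=1, W=0, U=0, X=1) weight 1/175
  (Z=2, Y=1, W=0, U=0, X=2) weight 1/175
  (Z=2, Y=3, W=0, U=1, X=0) weight 8/1575
  (Z=2, Y=3, W=0, U=1, X=1) weight 8/1575
  … 19 more
Group by U:
  weight(U=0) = 89/3150
  weight(U=1) = 47/450
Total weight = 89/3150 + 47/450 = 209/1575
P(U=0 | obs) = 89/3150 / 209/1575 = 89/418
P(U=1 | obs) = 47/450 / 209/1575 = 329/418

P(U = 0 | obs) = 89/418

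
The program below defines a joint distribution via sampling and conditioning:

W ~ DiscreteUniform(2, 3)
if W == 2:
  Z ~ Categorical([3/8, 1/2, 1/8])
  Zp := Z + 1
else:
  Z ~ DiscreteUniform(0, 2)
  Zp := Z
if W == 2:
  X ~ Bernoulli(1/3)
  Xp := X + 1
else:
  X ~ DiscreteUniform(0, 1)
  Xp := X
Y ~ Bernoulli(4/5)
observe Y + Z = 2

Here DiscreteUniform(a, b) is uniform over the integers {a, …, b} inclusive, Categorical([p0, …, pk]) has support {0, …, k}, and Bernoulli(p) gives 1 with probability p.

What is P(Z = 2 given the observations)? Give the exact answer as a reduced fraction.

Enumerate traces; 8 have nonzero weight after conditioning:
  (W=2, Z=1, X=0, Y=1) weight 2/15
  (W=2, Z=1, X=1, Y=1) weight 1/15
  (W=2, Z=2, X=0, Y=0) weight 1/120
  (W=2, Z=2, X=1, Y=0) weight 1/240
  (W=3, Z=1, X=0, Y=1) weight 1/15
  (W=3, Z=1, X=1, Y=1) weight 1/15
  (W=3, Z=2, X=0, Y=0) weight 1/60
  (W=3, Z=2, X=1, Y=0) weight 1/60
Group by Z:
  weight(Z=1) = 1/3
  weight(Z=2) = 11/240
Total weight = 1/3 + 11/240 = 91/240
P(Z=1 | obs) = 1/3 / 91/240 = 80/91
P(Z=2 | obs) = 11/240 / 91/240 = 11/91

P(Z = 2 | obs) = 11/91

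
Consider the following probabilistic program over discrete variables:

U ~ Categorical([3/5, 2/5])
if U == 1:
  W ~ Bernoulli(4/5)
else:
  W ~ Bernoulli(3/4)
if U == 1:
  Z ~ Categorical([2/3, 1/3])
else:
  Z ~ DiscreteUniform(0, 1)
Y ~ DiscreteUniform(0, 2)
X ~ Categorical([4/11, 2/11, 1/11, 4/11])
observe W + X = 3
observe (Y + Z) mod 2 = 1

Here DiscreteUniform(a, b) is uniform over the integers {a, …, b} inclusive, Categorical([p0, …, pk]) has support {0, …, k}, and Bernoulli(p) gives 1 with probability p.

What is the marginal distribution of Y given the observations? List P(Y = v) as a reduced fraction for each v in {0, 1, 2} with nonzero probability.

Enumerate traces; 12 have nonzero weight after conditioning:
  (U=0, W=0, Z=0, Y=1, X=3) weight 1/110
  (U=0, W=0, Z=1, Y=0, X=3) weight 1/110
  (U=0, W=0, Z=1, Y=2, X=3) weight 1/110
  (U=0, W=1, Z=0, Y=1, X=2) weight 3/440
  (U=0, W=1, Z=1, Y=0, X=2) weight 3/440
  (U=0, W=1, Z=1, Y=2, X=2) weight 3/440
  (U=1, W=0, Z=0, Y=1, X=3) weight 16/2475
  (U=1, W=0, Z=1, Y=0, X=3) weight 8/2475
  … 4 more
Group by Y:
  weight(Y=0) = 443/19800
  weight(Y=1) = 571/19800
  weight(Y=2) = 443/19800
Total weight = 443/19800 + 571/19800 + 443/19800 = 1457/19800
P(Y=0 | obs) = 443/19800 / 1457/19800 = 443/1457
P(Y=1 | obs) = 571/19800 / 1457/19800 = 571/1457
P(Y=2 | obs) = 443/19800 / 1457/19800 = 443/1457

P(Y=0) = 443/1457, P(Y=1) = 571/1457, P(Y=2) = 443/1457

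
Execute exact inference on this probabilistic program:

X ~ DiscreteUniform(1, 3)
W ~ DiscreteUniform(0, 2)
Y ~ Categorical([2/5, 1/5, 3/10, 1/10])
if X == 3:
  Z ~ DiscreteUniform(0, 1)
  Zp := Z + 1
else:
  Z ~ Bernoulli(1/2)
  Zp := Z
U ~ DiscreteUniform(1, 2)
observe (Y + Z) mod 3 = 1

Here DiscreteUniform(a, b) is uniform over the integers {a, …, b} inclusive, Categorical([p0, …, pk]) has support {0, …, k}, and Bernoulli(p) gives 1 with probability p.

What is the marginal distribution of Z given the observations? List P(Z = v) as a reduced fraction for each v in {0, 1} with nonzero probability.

Enumerate traces; 54 have nonzero weight after conditioning:
  (X=1, W=0, Y=0, Z=1, U=1) weight 1/90
  (X=1, W=0, Y=0, Z=1, U=2) weight 1/90
  (X=1, W=0, Y=1, Z=0, U=1) weight 1/180
  (X=1, W=0, Y=1, Z=0, U=2) weight 1/180
  (X=1, W=0, Y=3, Z=1, U=1) weight 1/360
  (X=1, W=0, Y=3, Z=1, U=2) weight 1/360
  (X=1, W=1, Y=0, Z=1, U=1) weight 1/90
  (X=1, W=1, Y=0, Z=1, U=2) weight 1/90
  … 46 more
Group by Z:
  weight(Z=0) = 1/10
  weight(Z=1) = 1/4
Total weight = 1/10 + 1/4 = 7/20
P(Z=0 | obs) = 1/10 / 7/20 = 2/7
P(Z=1 | obs) = 1/4 / 7/20 = 5/7

P(Z=0) = 2/7, P(Z=1) = 5/7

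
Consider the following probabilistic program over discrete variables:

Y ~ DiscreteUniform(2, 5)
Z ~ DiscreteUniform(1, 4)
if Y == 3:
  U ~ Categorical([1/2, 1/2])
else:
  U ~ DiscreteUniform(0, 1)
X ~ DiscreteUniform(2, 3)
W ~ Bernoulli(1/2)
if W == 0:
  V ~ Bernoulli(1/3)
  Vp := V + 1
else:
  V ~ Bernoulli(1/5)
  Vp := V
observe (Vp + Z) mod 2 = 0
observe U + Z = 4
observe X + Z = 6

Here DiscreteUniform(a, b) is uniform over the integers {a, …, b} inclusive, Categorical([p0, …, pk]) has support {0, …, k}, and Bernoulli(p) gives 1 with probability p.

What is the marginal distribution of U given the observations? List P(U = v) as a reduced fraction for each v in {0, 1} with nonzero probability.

P(U=0) = 17/30, P(U=1) = 13/30

Enumerate traces; 16 have nonzero weight after conditioning:
  (Y=2, Z=3, U=1, X=3, W=0, V=0) weight 1/192
  (Y=2, Z=3, U=1, X=3, W=1, V=1) weight 1/640
  (Y=2, Z=4, U=0, X=2, W=0, V=1) weight 1/384
  (Y=2, Z=4, U=0, X=2, W=1, V=0) weight 1/160
  (Y=3, Z=3, U=1, X=3, W=0, V=0) weight 1/192
  (Y=3, Z=3, U=1, X=3, W=1, V=1) weight 1/640
  (Y=3, Z=4, U=0, X=2, W=0, V=1) weight 1/384
  (Y=3, Z=4, U=0, X=2, W=1, V=0) weight 1/160
  … 8 more
Group by U:
  weight(U=0) = 17/480
  weight(U=1) = 13/480
Total weight = 17/480 + 13/480 = 1/16
P(U=0 | obs) = 17/480 / 1/16 = 17/30
P(U=1 | obs) = 13/480 / 1/16 = 13/30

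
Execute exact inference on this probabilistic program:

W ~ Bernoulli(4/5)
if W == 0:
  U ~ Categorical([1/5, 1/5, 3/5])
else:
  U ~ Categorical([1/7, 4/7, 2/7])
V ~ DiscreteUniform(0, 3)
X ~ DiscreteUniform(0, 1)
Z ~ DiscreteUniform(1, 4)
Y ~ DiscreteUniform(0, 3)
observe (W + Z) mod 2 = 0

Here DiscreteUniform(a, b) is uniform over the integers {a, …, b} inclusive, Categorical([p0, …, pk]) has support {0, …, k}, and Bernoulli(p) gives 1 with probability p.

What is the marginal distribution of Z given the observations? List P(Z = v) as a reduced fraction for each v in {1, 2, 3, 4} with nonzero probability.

P(Z=1) = 2/5, P(Z=2) = 1/10, P(Z=3) = 2/5, P(Z=4) = 1/10

Enumerate traces; 384 have nonzero weight after conditioning:
  (W=0, U=0, V=0, X=0, Z=2, Y=0) weight 1/3200
  (W=0, U=0, V=0, X=0, Z=2, Y=1) weight 1/3200
  (W=0, U=0, V=0, X=0, Z=2, Y=2) weight 1/3200
  (W=0, U=0, V=0, X=0, Z=2, Y=3) weight 1/3200
  (W=0, U=0, V=0, X=0, Z=4, Y=0) weight 1/3200
  (W=0, U=0, V=0, X=0, Z=4, Y=1) weight 1/3200
  (W=0, U=0, V=0, X=0, Z=4, Y=2) weight 1/3200
  (W=0, U=0, V=0, X=0, Z=4, Y=3) weight 1/3200
  (W=1, U=0, V=0, X=0, Z=1, Y=0) weight 1/1120
  (W=1, U=0, V=0, X=0, Z=3, Y=0) weight 1/1120
  … 374 more
Group by Z:
  weight(Z=1) = 1/5
  weight(Z=2) = 1/20
  weight(Z=3) = 1/5
  weight(Z=4) = 1/20
Total weight = 1/5 + 1/20 + 1/5 + 1/20 = 1/2
P(Z=1 | obs) = 1/5 / 1/2 = 2/5
P(Z=2 | obs) = 1/20 / 1/2 = 1/10
P(Z=3 | obs) = 1/5 / 1/2 = 2/5
P(Z=4 | obs) = 1/20 / 1/2 = 1/10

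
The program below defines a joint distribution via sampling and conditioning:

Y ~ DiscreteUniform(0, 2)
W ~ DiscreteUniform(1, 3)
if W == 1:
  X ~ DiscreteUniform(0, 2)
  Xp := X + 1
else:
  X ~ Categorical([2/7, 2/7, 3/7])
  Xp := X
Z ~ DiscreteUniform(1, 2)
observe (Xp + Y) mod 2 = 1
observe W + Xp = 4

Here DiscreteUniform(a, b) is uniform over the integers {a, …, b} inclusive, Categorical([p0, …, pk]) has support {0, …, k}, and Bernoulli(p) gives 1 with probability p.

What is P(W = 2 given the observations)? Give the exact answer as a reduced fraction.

P(W = 2 | obs) = 9/35

Enumerate traces; 10 have nonzero weight after conditioning:
  (Y=0, W=1, X=2, Z=1) weight 1/54
  (Y=0, W=1, X=2, Z=2) weight 1/54
  (Y=0, W=3, X=1, Z=1) weight 1/63
  (Y=0, W=3, X=1, Z=2) weight 1/63
  (Y=1, W=2, X=2, Z=1) weight 1/42
  (Y=1, W=2, X=2, Z=2) weight 1/42
  (Y=2, W=1, X=2, Z=1) weight 1/54
  (Y=2, W=1, X=2, Z=2) weight 1/54
  … 2 more
Group by W:
  weight(W=1) = 2/27
  weight(W=2) = 1/21
  weight(W=3) = 4/63
Total weight = 2/27 + 1/21 + 4/63 = 5/27
P(W=1 | obs) = 2/27 / 5/27 = 2/5
P(W=2 | obs) = 1/21 / 5/27 = 9/35
P(W=3 | obs) = 4/63 / 5/27 = 12/35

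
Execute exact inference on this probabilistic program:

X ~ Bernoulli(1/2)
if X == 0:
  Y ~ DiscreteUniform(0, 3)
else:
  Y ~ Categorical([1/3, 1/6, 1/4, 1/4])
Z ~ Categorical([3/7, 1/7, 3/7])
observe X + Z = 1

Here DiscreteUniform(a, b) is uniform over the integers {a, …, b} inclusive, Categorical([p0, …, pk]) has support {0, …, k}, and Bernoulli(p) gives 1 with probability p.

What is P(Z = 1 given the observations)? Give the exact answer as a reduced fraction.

P(Z = 1 | obs) = 1/4

Enumerate traces; 8 have nonzero weight after conditioning:
  (X=0, Y=0, Z=1) weight 1/56
  (X=0, Y=1, Z=1) weight 1/56
  (X=0, Y=2, Z=1) weight 1/56
  (X=0, Y=3, Z=1) weight 1/56
  (X=1, Y=0, Z=0) weight 1/14
  (X=1, Y=1, Z=0) weight 1/28
  (X=1, Y=2, Z=0) weight 3/56
  (X=1, Y=3, Z=0) weight 3/56
Group by Z:
  weight(Z=0) = 3/14
  weight(Z=1) = 1/14
Total weight = 3/14 + 1/14 = 2/7
P(Z=0 | obs) = 3/14 / 2/7 = 3/4
P(Z=1 | obs) = 1/14 / 2/7 = 1/4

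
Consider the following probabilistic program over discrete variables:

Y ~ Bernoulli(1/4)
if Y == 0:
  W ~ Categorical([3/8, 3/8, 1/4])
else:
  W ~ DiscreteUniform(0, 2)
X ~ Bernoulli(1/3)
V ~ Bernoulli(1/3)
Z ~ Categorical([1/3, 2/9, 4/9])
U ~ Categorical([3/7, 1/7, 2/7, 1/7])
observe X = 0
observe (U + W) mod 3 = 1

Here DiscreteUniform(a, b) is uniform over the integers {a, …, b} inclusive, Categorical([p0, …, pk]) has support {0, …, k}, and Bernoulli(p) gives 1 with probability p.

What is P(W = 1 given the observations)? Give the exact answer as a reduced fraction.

P(W = 1 | obs) = 140/227

Enumerate traces; 48 have nonzero weight after conditioning:
  (Y=0, W=0, X=0, V=0, Z=0, U=1) weight 1/168
  (Y=0, W=0, X=0, V=0, Z=1, U=1) weight 1/252
  (Y=0, W=0, X=0, V=0, Z=2, U=1) weight 1/126
  (Y=0, W=0, X=0, V=1, Z=0, U=1) weight 1/336
  (Y=0, W=0, X=0, V=1, Z=1, U=1) weight 1/504
  (Y=0, W=0, X=0, V=1, Z=2, U=1) weight 1/252
  (Y=0, W=1, X=0, V=0, Z=0, U=0) weight 1/56
  (Y=0, W=1, X=0, V=0, Z=0, U=3) weight 1/168
  (Y=0, W=2, X=0, V=0, Z=0, U=2) weight 1/126
  … 39 more
Group by W:
  weight(W=0) = 5/144
  weight(W=1) = 5/36
  weight(W=2) = 13/252
Total weight = 5/144 + 5/36 + 13/252 = 227/1008
P(W=0 | obs) = 5/144 / 227/1008 = 35/227
P(W=1 | obs) = 5/36 / 227/1008 = 140/227
P(W=2 | obs) = 13/252 / 227/1008 = 52/227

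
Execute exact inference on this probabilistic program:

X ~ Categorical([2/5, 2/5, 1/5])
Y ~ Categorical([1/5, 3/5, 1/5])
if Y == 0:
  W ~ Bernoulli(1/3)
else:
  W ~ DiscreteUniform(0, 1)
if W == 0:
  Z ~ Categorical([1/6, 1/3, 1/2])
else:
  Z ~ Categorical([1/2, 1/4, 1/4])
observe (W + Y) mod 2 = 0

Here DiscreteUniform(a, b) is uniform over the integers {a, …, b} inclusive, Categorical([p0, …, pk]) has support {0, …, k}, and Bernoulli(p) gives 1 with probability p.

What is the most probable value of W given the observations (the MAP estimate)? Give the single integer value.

argmax_v P(W = v | obs) = 1

Enumerate traces; 27 have nonzero weight after conditioning:
  (X=0, Y=0, W=0, Z=0) weight 2/225
  (X=0, Y=0, W=0, Z=1) weight 4/225
  (X=0, Y=0, W=0, Z=2) weight 2/75
  (X=0, Y=1, W=1, Z=0) weight 3/50
  (X=0, Y=1, W=1, Z=1) weight 3/100
  (X=0, Y=1, W=1, Z=2) weight 3/100
  (X=0, Y=2, W=0, Z=0) weight 1/150
  (X=0, Y=2, W=0, Z=1) weight 1/75
  … 19 more
Group by W:
  weight(W=0) = 7/30
  weight(W=1) = 3/10
Total weight = 7/30 + 3/10 = 8/15
P(W=0 | obs) = 7/30 / 8/15 = 7/16
P(W=1 | obs) = 3/10 / 8/15 = 9/16
argmax = 1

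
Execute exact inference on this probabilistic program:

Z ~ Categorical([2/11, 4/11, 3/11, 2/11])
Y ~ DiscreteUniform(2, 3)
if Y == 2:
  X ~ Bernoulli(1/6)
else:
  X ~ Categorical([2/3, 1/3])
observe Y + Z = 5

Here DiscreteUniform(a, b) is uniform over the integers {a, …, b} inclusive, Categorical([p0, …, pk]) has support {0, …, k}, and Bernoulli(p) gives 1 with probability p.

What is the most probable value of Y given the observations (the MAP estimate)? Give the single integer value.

argmax_v P(Y = v | obs) = 3

Enumerate traces; 4 have nonzero weight after conditioning:
  (Z=2, Y=3, X=0) weight 1/11
  (Z=2, Y=3, X=1) weight 1/22
  (Z=3, Y=2, X=0) weight 5/66
  (Z=3, Y=2, X=1) weight 1/66
Group by Y:
  weight(Y=2) = 1/11
  weight(Y=3) = 3/22
Total weight = 1/11 + 3/22 = 5/22
P(Y=2 | obs) = 1/11 / 5/22 = 2/5
P(Y=3 | obs) = 3/22 / 5/22 = 3/5
argmax = 3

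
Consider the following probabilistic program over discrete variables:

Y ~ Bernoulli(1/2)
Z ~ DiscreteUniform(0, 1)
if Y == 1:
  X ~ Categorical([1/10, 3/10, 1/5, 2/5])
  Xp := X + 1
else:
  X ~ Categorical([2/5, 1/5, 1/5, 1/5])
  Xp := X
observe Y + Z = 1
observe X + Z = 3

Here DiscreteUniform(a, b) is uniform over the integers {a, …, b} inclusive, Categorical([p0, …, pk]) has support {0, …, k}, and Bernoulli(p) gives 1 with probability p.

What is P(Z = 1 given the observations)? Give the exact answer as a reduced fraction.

P(Z = 1 | obs) = 1/3

Enumerate traces; 2 have nonzero weight after conditioning:
  (Y=0, Z=1, X=2) weight 1/20
  (Y=1, Z=0, X=3) weight 1/10
Group by Z:
  weight(Z=0) = 1/10
  weight(Z=1) = 1/20
Total weight = 1/10 + 1/20 = 3/20
P(Z=0 | obs) = 1/10 / 3/20 = 2/3
P(Z=1 | obs) = 1/20 / 3/20 = 1/3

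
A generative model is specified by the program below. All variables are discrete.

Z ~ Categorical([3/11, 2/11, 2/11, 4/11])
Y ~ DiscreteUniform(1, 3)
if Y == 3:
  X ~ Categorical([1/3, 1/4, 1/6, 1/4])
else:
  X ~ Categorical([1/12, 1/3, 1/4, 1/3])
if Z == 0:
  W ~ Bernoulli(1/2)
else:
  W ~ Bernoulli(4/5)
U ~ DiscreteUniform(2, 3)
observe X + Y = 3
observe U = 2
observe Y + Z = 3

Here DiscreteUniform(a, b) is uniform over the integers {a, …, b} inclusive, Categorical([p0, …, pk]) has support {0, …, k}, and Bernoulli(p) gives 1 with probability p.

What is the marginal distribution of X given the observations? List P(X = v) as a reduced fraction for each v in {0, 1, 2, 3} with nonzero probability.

P(X=0) = 6/13, P(X=1) = 4/13, P(X=2) = 3/13

Enumerate traces; 6 have nonzero weight after conditioning:
  (Z=0, Y=3, X=0, W=0, U=2) weight 1/132
  (Z=0, Y=3, X=0, W=1, U=2) weight 1/132
  (Z=1, Y=2, X=1, W=0, U=2) weight 1/495
  (Z=1, Y=2, X=1, W=1, U=2) weight 4/495
  (Z=2, Y=1, X=2, W=0, U=2) weight 1/660
  (Z=2, Y=1, X=2, W=1, U=2) weight 1/165
Group by X:
  weight(X=0) = 1/66
  weight(X=1) = 1/99
  weight(X=2) = 1/132
Total weight = 1/66 + 1/99 + 1/132 = 13/396
P(X=0 | obs) = 1/66 / 13/396 = 6/13
P(X=1 | obs) = 1/99 / 13/396 = 4/13
P(X=2 | obs) = 1/132 / 13/396 = 3/13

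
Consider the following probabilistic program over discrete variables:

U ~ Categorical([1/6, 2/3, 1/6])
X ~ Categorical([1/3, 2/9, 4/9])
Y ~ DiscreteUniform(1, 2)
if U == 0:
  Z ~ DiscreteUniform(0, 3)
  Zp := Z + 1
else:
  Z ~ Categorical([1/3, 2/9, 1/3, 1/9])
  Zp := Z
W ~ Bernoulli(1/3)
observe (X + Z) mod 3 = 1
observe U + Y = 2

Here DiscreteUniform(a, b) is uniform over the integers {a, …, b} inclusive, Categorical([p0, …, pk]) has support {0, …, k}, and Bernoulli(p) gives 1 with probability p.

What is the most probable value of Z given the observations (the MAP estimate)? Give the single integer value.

argmax_v P(Z = v | obs) = 2

Enumerate traces; 16 have nonzero weight after conditioning:
  (U=0, X=0, Y=2, Z=1, W=0) weight 1/216
  (U=0, X=0, Y=2, Z=1, W=1) weight 1/432
  (U=0, X=1, Y=2, Z=0, W=0) weight 1/324
  (U=0, X=1, Y=2, Z=0, W=1) weight 1/648
  (U=0, X=1, Y=2, Z=3, W=0) weight 1/324
  (U=0, X=1, Y=2, Z=3, W=1) weight 1/648
  (U=0, X=2, Y=2, Z=2, W=0) weight 1/162
  (U=0, X=2, Y=2, Z=2, W=1) weight 1/324
  … 8 more
Group by Z:
  weight(Z=0) = 19/648
  weight(Z=1) = 41/1296
  weight(Z=2) = 19/324
  weight(Z=3) = 25/1944
Total weight = 19/648 + 41/1296 + 19/324 + 25/1944 = 515/3888
P(Z=0 | obs) = 19/648 / 515/3888 = 114/515
P(Z=1 | obs) = 41/1296 / 515/3888 = 123/515
P(Z=2 | obs) = 19/324 / 515/3888 = 228/515
P(Z=3 | obs) = 25/1944 / 515/3888 = 10/103
argmax = 2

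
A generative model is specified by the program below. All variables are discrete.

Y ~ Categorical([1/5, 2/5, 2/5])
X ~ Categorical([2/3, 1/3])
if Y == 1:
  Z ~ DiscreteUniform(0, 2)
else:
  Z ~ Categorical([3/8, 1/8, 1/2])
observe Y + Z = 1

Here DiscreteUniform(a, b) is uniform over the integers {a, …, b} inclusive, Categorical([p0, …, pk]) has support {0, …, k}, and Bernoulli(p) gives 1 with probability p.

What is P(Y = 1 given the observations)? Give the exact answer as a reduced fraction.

Enumerate traces; 4 have nonzero weight after conditioning:
  (Y=0, X=0, Z=1) weight 1/60
  (Y=0, X=1, Z=1) weight 1/120
  (Y=1, X=0, Z=0) weight 4/45
  (Y=1, X=1, Z=0) weight 2/45
Group by Y:
  weight(Y=0) = 1/40
  weight(Y=1) = 2/15
Total weight = 1/40 + 2/15 = 19/120
P(Y=0 | obs) = 1/40 / 19/120 = 3/19
P(Y=1 | obs) = 2/15 / 19/120 = 16/19

P(Y = 1 | obs) = 16/19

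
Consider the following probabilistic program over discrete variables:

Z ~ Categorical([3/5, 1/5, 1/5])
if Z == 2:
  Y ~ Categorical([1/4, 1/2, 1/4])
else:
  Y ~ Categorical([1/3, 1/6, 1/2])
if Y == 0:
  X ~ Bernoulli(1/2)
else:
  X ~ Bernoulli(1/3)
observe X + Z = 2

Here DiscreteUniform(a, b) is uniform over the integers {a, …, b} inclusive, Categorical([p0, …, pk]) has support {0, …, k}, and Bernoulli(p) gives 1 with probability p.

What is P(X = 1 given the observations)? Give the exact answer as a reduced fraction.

Enumerate traces; 6 have nonzero weight after conditioning:
  (Z=1, Y=0, X=1) weight 1/30
  (Z=1, Y=1, X=1) weight 1/90
  (Z=1, Y=2, X=1) weight 1/30
  (Z=2, Y=0, X=0) weight 1/40
  (Z=2, Y=1, X=0) weight 1/15
  (Z=2, Y=2, X=0) weight 1/30
Group by X:
  weight(X=0) = 1/8
  weight(X=1) = 7/90
Total weight = 1/8 + 7/90 = 73/360
P(X=0 | obs) = 1/8 / 73/360 = 45/73
P(X=1 | obs) = 7/90 / 73/360 = 28/73

P(X = 1 | obs) = 28/73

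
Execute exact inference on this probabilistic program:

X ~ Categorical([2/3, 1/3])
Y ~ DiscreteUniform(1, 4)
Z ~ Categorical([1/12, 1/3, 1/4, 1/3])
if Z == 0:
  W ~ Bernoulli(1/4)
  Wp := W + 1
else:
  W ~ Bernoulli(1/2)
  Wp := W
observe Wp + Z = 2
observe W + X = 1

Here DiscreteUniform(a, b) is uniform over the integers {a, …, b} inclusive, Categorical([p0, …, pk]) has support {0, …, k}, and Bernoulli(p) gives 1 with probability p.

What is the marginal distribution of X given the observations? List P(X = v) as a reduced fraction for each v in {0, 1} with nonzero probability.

P(X=0) = 3/4, P(X=1) = 1/4

Enumerate traces; 12 have nonzero weight after conditioning:
  (X=0, Y=1, Z=0, W=1) weight 1/288
  (X=0, Y=1, Z=1, W=1) weight 1/36
  (X=0, Y=2, Z=0, W=1) weight 1/288
  (X=0, Y=2, Z=1, W=1) weight 1/36
  (X=0, Y=3, Z=0, W=1) weight 1/288
  (X=0, Y=3, Z=1, W=1) weight 1/36
  (X=0, Y=4, Z=0, W=1) weight 1/288
  (X=0, Y=4, Z=1, W=1) weight 1/36
  (X=1, Y=1, Z=2, W=0) weight 1/96
  … 3 more
Group by X:
  weight(X=0) = 1/8
  weight(X=1) = 1/24
Total weight = 1/8 + 1/24 = 1/6
P(X=0 | obs) = 1/8 / 1/6 = 3/4
P(X=1 | obs) = 1/24 / 1/6 = 1/4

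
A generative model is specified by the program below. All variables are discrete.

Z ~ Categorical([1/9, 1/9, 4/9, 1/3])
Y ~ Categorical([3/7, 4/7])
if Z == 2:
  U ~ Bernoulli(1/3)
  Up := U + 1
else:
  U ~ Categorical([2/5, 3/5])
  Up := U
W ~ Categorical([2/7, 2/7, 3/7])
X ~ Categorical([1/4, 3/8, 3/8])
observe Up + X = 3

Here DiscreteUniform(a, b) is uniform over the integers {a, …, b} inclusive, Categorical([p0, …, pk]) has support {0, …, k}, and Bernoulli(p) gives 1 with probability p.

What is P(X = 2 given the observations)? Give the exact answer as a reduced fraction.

P(X = 2 | obs) = 17/21

Enumerate traces; 30 have nonzero weight after conditioning:
  (Z=0, Y=0, U=1, W=0, X=2) weight 3/980
  (Z=0, Y=0, U=1, W=1, X=2) weight 3/980
  (Z=0, Y=0, U=1, W=2, X=2) weight 9/1960
  (Z=0, Y=1, U=1, W=0, X=2) weight 1/245
  (Z=0, Y=1, U=1, W=1, X=2) weight 1/245
  (Z=0, Y=1, U=1, W=2, X=2) weight 3/490
  (Z=1, Y=0, U=1, W=0, X=2) weight 3/980
  (Z=1, Y=0, U=1, W=1, X=2) weight 3/980
  (Z=2, Y=0, U=1, W=0, X=1) weight 1/147
  … 21 more
Group by X:
  weight(X=1) = 1/18
  weight(X=2) = 17/72
Total weight = 1/18 + 17/72 = 7/24
P(X=1 | obs) = 1/18 / 7/24 = 4/21
P(X=2 | obs) = 17/72 / 7/24 = 17/21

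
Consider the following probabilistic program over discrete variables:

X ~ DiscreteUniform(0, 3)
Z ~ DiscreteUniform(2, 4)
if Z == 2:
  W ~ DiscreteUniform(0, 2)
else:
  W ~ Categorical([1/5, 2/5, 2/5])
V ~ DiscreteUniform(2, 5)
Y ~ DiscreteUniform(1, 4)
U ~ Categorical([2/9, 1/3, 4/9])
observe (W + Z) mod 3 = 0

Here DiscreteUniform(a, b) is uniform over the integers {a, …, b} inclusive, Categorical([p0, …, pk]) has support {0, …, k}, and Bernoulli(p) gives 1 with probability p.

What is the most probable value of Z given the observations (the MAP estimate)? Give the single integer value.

Enumerate traces; 576 have nonzero weight after conditioning:
  (X=0, Z=2, W=1, V=2, Y=1, U=0) weight 1/2592
  (X=0, Z=2, W=1, V=2, Y=1, U=1) weight 1/1728
  (X=0, Z=2, W=1, V=2, Y=1, U=2) weight 1/1296
  (X=0, Z=2, W=1, V=2, Y=2, U=0) weight 1/2592
  (X=0, Z=2, W=1, V=2, Y=2, U=1) weight 1/1728
  (X=0, Z=2, W=1, V=2, Y=2, U=2) weight 1/1296
  (X=0, Z=2, W=1, V=2, Y=3, U=0) weight 1/2592
  (X=0, Z=2, W=1, V=2, Y=3, U=1) weight 1/1728
  (X=0, Z=3, W=0, V=2, Y=1, U=0) weight 1/4320
  (X=0, Z=4, W=2, V=2, Y=1, U=0) weight 1/2160
  … 566 more
Group by Z:
  weight(Z=2) = 1/9
  weight(Z=3) = 1/15
  weight(Z=4) = 2/15
Total weight = 1/9 + 1/15 + 2/15 = 14/45
P(Z=2 | obs) = 1/9 / 14/45 = 5/14
P(Z=3 | obs) = 1/15 / 14/45 = 3/14
P(Z=4 | obs) = 2/15 / 14/45 = 3/7
argmax = 4

argmax_v P(Z = v | obs) = 4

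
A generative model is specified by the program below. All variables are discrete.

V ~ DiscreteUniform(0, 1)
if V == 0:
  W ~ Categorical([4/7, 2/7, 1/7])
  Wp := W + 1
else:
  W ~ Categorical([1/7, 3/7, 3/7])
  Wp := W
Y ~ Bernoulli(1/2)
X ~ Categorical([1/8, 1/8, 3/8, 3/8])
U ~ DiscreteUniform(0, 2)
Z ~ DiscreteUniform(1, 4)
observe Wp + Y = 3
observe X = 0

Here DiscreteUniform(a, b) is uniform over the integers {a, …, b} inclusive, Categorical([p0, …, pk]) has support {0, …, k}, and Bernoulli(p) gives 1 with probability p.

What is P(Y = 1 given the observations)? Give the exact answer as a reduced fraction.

P(Y = 1 | obs) = 5/6

Enumerate traces; 36 have nonzero weight after conditioning:
  (V=0, W=1, Y=1, X=0, U=0, Z=1) weight 1/1344
  (V=0, W=1, Y=1, X=0, U=0, Z=2) weight 1/1344
  (V=0, W=1, Y=1, X=0, U=0, Z=3) weight 1/1344
  (V=0, W=1, Y=1, X=0, U=0, Z=4) weight 1/1344
  (V=0, W=1, Y=1, X=0, U=1, Z=1) weight 1/1344
  (V=0, W=1, Y=1, X=0, U=1, Z=2) weight 1/1344
  (V=0, W=1, Y=1, X=0, U=1, Z=3) weight 1/1344
  (V=0, W=1, Y=1, X=0, U=1, Z=4) weight 1/1344
  (V=0, W=2, Y=0, X=0, U=0, Z=1) weight 1/2688
  … 27 more
Group by Y:
  weight(Y=0) = 1/224
  weight(Y=1) = 5/224
Total weight = 1/224 + 5/224 = 3/112
P(Y=0 | obs) = 1/224 / 3/112 = 1/6
P(Y=1 | obs) = 5/224 / 3/112 = 5/6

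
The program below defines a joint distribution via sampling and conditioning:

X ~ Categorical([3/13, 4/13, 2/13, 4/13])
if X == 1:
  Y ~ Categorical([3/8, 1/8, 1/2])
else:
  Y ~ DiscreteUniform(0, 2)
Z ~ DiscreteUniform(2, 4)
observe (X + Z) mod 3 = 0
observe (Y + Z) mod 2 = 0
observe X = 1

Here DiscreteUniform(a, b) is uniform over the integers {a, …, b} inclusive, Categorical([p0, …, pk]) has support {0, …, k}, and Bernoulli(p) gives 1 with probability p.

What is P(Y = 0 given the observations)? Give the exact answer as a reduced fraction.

P(Y = 0 | obs) = 3/7

Enumerate traces; 2 have nonzero weight after conditioning:
  (X=1, Y=0, Z=2) weight 1/26
  (X=1, Y=2, Z=2) weight 2/39
Group by Y:
  weight(Y=0) = 1/26
  weight(Y=2) = 2/39
Total weight = 1/26 + 2/39 = 7/78
P(Y=0 | obs) = 1/26 / 7/78 = 3/7
P(Y=2 | obs) = 2/39 / 7/78 = 4/7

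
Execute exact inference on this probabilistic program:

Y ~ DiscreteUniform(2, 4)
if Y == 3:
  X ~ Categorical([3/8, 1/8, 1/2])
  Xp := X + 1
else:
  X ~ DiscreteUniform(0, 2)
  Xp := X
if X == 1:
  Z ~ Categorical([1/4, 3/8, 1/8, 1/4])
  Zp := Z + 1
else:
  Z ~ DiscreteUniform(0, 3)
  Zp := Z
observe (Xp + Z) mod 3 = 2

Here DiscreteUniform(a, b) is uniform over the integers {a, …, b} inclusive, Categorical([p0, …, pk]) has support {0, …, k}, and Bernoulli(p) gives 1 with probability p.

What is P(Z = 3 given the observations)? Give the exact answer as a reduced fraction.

Enumerate traces; 12 have nonzero weight after conditioning:
  (Y=2, X=0, Z=2) weight 1/36
  (Y=2, X=1, Z=1) weight 1/24
  (Y=2, X=2, Z=0) weight 1/36
  (Y=2, X=2, Z=3) weight 1/36
  (Y=3, X=0, Z=1) weight 1/32
  (Y=3, X=1, Z=0) weight 1/96
  (Y=3, X=1, Z=3) weight 1/96
  (Y=3, X=2, Z=2) weight 1/24
  … 4 more
Group by Z:
  weight(Z=0) = 19/288
  weight(Z=1) = 11/96
  weight(Z=2) = 7/72
  weight(Z=3) = 19/288
Total weight = 19/288 + 11/96 + 7/72 + 19/288 = 11/32
P(Z=0 | obs) = 19/288 / 11/32 = 19/99
P(Z=1 | obs) = 11/96 / 11/32 = 1/3
P(Z=2 | obs) = 7/72 / 11/32 = 28/99
P(Z=3 | obs) = 19/288 / 11/32 = 19/99

P(Z = 3 | obs) = 19/99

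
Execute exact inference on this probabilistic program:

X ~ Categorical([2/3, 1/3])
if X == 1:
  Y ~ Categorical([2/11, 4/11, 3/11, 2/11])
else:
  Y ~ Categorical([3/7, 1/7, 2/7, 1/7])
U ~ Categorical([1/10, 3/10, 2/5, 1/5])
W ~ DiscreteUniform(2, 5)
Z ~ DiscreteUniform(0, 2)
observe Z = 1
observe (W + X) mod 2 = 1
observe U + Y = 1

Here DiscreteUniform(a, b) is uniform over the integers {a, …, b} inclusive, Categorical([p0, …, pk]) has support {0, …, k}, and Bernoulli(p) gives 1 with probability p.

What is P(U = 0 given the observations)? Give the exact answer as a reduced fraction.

P(U = 0 | obs) = 5/29

Enumerate traces; 8 have nonzero weight after conditioning:
  (X=0, Y=0, U=1, W=3, Z=1) weight 1/140
  (X=0, Y=0, U=1, W=5, Z=1) weight 1/140
  (X=0, Y=1, U=0, W=3, Z=1) weight 1/1260
  (X=0, Y=1, U=0, W=5, Z=1) weight 1/1260
  (X=1, Y=0, U=1, W=2, Z=1) weight 1/660
  (X=1, Y=0, U=1, W=4, Z=1) weight 1/660
  (X=1, Y=1, U=0, W=2, Z=1) weight 1/990
  (X=1, Y=1, U=0, W=4, Z=1) weight 1/990
Group by U:
  weight(U=0) = 5/1386
  weight(U=1) = 4/231
Total weight = 5/1386 + 4/231 = 29/1386
P(U=0 | obs) = 5/1386 / 29/1386 = 5/29
P(U=1 | obs) = 4/231 / 29/1386 = 24/29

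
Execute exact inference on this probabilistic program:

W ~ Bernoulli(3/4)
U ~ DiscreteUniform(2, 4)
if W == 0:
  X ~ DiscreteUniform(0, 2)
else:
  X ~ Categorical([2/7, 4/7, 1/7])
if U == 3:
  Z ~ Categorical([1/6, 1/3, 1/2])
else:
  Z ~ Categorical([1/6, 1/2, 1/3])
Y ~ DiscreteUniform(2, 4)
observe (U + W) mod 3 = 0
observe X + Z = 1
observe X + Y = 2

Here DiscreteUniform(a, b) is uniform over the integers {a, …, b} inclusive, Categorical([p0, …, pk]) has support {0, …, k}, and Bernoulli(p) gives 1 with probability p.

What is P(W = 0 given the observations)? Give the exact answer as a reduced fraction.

Enumerate traces; 2 have nonzero weight after conditioning:
  (W=0, U=3, X=0, Z=1, Y=2) weight 1/324
  (W=1, U=2, X=0, Z=1, Y=2) weight 1/84
Group by W:
  weight(W=0) = 1/324
  weight(W=1) = 1/84
Total weight = 1/324 + 1/84 = 17/1134
P(W=0 | obs) = 1/324 / 17/1134 = 7/34
P(W=1 | obs) = 1/84 / 17/1134 = 27/34

P(W = 0 | obs) = 7/34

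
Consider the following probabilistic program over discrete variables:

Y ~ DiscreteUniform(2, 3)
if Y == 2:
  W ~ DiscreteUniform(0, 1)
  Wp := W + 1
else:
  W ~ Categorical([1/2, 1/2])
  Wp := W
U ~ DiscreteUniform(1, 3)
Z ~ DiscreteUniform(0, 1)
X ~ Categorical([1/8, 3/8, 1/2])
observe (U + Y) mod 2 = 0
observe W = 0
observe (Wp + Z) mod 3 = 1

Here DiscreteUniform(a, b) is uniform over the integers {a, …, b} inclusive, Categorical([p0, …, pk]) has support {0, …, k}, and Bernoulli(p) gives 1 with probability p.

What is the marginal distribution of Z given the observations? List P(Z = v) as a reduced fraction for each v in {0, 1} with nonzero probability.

Enumerate traces; 9 have nonzero weight after conditioning:
  (Y=2, W=0, U=2, Z=0, X=0) weight 1/192
  (Y=2, W=0, U=2, Z=0, X=1) weight 1/64
  (Y=2, W=0, U=2, Z=0, X=2) weight 1/48
  (Y=3, W=0, U=1, Z=1, X=0) weight 1/192
  (Y=3, W=0, U=1, Z=1, X=1) weight 1/64
  (Y=3, W=0, U=1, Z=1, X=2) weight 1/48
  (Y=3, W=0, U=3, Z=1, X=0) weight 1/192
  (Y=3, W=0, U=3, Z=1, X=1) weight 1/64
  … 1 more
Group by Z:
  weight(Z=0) = 1/24
  weight(Z=1) = 1/12
Total weight = 1/24 + 1/12 = 1/8
P(Z=0 | obs) = 1/24 / 1/8 = 1/3
P(Z=1 | obs) = 1/12 / 1/8 = 2/3

P(Z=0) = 1/3, P(Z=1) = 2/3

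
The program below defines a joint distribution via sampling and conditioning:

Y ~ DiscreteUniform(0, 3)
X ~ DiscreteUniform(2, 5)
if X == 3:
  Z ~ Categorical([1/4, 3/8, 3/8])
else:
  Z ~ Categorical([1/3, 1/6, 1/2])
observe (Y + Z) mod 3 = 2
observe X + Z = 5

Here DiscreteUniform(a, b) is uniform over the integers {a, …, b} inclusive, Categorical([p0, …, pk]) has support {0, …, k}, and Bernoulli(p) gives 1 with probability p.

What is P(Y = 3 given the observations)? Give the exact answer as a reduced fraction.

P(Y = 3 | obs) = 3/10

Enumerate traces; 4 have nonzero weight after conditioning:
  (Y=0, X=3, Z=2) weight 3/128
  (Y=1, X=4, Z=1) weight 1/96
  (Y=2, X=5, Z=0) weight 1/48
  (Y=3, X=3, Z=2) weight 3/128
Group by Y:
  weight(Y=0) = 3/128
  weight(Y=1) = 1/96
  weight(Y=2) = 1/48
  weight(Y=3) = 3/128
Total weight = 3/128 + 1/96 + 1/48 + 3/128 = 5/64
P(Y=0 | obs) = 3/128 / 5/64 = 3/10
P(Y=1 | obs) = 1/96 / 5/64 = 2/15
P(Y=2 | obs) = 1/48 / 5/64 = 4/15
P(Y=3 | obs) = 3/128 / 5/64 = 3/10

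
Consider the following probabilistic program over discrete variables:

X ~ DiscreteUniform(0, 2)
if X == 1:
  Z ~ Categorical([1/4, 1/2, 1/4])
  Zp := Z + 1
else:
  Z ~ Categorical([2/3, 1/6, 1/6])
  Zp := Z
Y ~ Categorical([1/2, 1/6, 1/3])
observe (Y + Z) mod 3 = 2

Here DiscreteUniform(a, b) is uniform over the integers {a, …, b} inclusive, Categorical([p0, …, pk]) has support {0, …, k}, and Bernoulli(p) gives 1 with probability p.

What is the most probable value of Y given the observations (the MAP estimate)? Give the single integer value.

Enumerate traces; 9 have nonzero weight after conditioning:
  (X=0, Z=0, Y=2) weight 2/27
  (X=0, Z=1, Y=1) weight 1/108
  (X=0, Z=2, Y=0) weight 1/36
  (X=1, Z=0, Y=2) weight 1/36
  (X=1, Z=1, Y=1) weight 1/36
  (X=1, Z=2, Y=0) weight 1/24
  (X=2, Z=0, Y=2) weight 2/27
  (X=2, Z=1, Y=1) weight 1/108
  … 1 more
Group by Y:
  weight(Y=0) = 7/72
  weight(Y=1) = 5/108
  weight(Y=2) = 19/108
Total weight = 7/72 + 5/108 + 19/108 = 23/72
P(Y=0 | obs) = 7/72 / 23/72 = 7/23
P(Y=1 | obs) = 5/108 / 23/72 = 10/69
P(Y=2 | obs) = 19/108 / 23/72 = 38/69
argmax = 2

argmax_v P(Y = v | obs) = 2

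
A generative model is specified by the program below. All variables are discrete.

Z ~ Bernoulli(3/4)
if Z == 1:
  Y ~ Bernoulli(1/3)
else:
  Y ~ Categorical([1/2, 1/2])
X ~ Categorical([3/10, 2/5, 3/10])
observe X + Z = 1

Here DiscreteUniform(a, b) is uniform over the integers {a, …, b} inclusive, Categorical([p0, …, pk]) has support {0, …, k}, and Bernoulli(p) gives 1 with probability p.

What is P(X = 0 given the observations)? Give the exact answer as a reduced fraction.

P(X = 0 | obs) = 9/13

Enumerate traces; 4 have nonzero weight after conditioning:
  (Z=0, Y=0, X=1) weight 1/20
  (Z=0, Y=1, X=1) weight 1/20
  (Z=1, Y=0, X=0) weight 3/20
  (Z=1, Y=1, X=0) weight 3/40
Group by X:
  weight(X=0) = 9/40
  weight(X=1) = 1/10
Total weight = 9/40 + 1/10 = 13/40
P(X=0 | obs) = 9/40 / 13/40 = 9/13
P(X=1 | obs) = 1/10 / 13/40 = 4/13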